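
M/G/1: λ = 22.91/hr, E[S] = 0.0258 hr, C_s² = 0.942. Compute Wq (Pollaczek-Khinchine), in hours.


ρ = λ·E[S] = 22.91·0.0258 = 0.5911
E[S²] = E[S]²(1+C_s²) = 0.0258²·(1+0.942) = 0.001293
Wq = λ·E[S²]/(2(1−ρ)) = 22.91·0.001293/(2·0.4089) = 0.03621 hr

Final: 0.03621 hr


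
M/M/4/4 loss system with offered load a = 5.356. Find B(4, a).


B(c,a) = (a^c/c!) / Σ_{k=0}^{c} a^k/k!
a^4/4! = 34.288701
Σ terms (k=0..4): 1.00000 + 5.35600 + 14.34337 + 25.60769 + 34.28870 = 80.595762
B = 34.288701/80.595762 = 0.425440

Final: 0.425440


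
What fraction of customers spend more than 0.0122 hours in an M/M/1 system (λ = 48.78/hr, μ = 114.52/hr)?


W ~ Exponential(μ−λ) for M/M/1.
μ − λ = 114.52 − 48.78 = 65.7400
P(W > t) = e^{−(μ−λ)t} = e^{−0.8020} = 0.448419

Final: 0.448419


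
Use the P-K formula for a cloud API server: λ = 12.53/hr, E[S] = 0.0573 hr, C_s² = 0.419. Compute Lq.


ρ = λ·E[S] = 12.53·0.0573 = 0.7180
Lq = ρ²(1+C_s²)/(2(1−ρ)) = 0.5155·(1+0.419)/(2·0.2820)
= 0.5155·1.4190/0.5641 = 1.29678

Final: 1.29678


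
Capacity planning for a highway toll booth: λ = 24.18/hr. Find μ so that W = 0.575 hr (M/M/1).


W = 1/(μ−λ) ⇒ μ − λ = 1/W = 1/0.575 = 1.7391
μ = λ + 1/W = 24.18 + 1.7391 = 25.9191 per hr

Final: 25.9191 /hr


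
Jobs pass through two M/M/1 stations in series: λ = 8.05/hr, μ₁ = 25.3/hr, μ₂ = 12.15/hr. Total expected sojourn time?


Each node sees arrival rate λ = 8.05/hr (tandem ⇒ throughput preserved).
W₁ = 1/(μ₁−λ) = 1/(25.3−8.05) = 0.05797 hr
W₂ = 1/(μ₂−λ) = 1/(12.15−8.05) = 0.24390 hr
W_total = W₁ + W₂ = 0.05797 + 0.24390 = 0.30187 hr

Final: 0.30187 hr


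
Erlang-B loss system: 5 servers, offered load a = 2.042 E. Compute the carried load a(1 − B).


B(5,2.042) = 0.039103 (Erlang-B)
Carried load = a(1 − B) = 2.042·(1 − 0.039103) = 2.042·0.960897 = 1.9622 E

Final: 1.9622 Erlangs


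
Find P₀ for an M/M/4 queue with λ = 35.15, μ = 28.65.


a = λ/μ = 35.15/28.65 = 1.2269; ρ = a/c = 0.3067
Σ_{k=0}^{3} a^k/k! (terms k=0..3) = 1.00000 + 1.22688 + 0.75261 + 0.30779 = 3.28728
Tail: a^4/(4!(1−ρ)) = 2.26570/(24·0.6933) = 0.13617
P₀ = 1/(3.28728 + 0.13617) = 1/3.42345 = 0.292103

Final: 0.292103


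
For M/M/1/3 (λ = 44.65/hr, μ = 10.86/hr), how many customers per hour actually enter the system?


ρ = 4.1114; P_K = (1−ρ)ρ^3/(1−ρ^4) = 0.759433
λ_eff = λ(1 − P_K) = 44.65·(1 − 0.759433) = 44.65·0.240567 = 10.7413 /hr

Final: 10.7413 /hr


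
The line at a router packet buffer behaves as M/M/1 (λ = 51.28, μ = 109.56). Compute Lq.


ρ = 51.28/109.56 = 0.4681
Lq = ρ²/(1−ρ) = 0.2191/0.5319 = 0.4118

Final: 0.4118


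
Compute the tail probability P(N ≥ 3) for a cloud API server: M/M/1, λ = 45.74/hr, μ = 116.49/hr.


ρ = 45.74/116.49 = 0.3927
P(N ≥ n) = ρ^n = 0.3927^3 = 0.060537

Final: 0.060537


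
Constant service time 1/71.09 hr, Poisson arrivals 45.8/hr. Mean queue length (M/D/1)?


ρ = 45.8/71.09 = 0.6443
M/D/1: Lq = ρ²/(2(1−ρ)) = 0.4151/(2·0.3557) = 0.58337

Final: 0.58337


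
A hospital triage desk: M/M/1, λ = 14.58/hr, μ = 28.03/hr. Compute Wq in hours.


ρ = 14.58/28.03 = 0.5202
Wq = ρ/(μ−λ) = 0.5202/(28.03 − 14.58) = 0.5202/13.45 = 0.03867 hr

Final: 0.03867 hr


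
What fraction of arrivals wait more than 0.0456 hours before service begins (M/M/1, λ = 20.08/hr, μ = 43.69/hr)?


ρ = 20.08/43.69 = 0.4596
P(Wq > t) = ρ·e^{−(μ−λ)t} = 0.4596·e^{−1.0766}
= 0.4596·0.340747 = 0.156608

Final: 0.156608


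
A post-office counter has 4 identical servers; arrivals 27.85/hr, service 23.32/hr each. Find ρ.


ρ = λ/(cμ) = 27.85/(4·23.32) = 27.85/93.28 = 0.2986

Final: 0.2986


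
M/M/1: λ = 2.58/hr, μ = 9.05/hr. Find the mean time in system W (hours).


W = 1/(μ−λ) = 1/(9.05 − 2.58) = 1/6.47 = 0.1546 hr

Final: 0.1546 hr


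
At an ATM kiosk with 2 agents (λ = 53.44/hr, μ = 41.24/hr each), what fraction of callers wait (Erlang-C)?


a = λ/μ = 1.2958; ρ = a/2 = 0.6479
P₀ = 0.213655 (from M/M/c formula)
C(c,a) = [a^c/(c!(1−ρ))]·P₀ = [1.67917/(2·0.3521)]·0.213655
= 2.38461·0.213655 = 0.509484

Final: 0.509484


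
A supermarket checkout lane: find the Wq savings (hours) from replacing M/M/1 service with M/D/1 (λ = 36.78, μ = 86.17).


ρ = 36.78/86.17 = 0.4268
Wq(M/M/1) = ρ/(μ−λ) = 0.4268/49.39 = 0.008642 hr
Wq(M/D/1) = ρ/(2(μ−λ)) = 0.004321 hr
Savings = 0.008642 − 0.004321 = 0.004321 hr

Final: 0.004321 hr


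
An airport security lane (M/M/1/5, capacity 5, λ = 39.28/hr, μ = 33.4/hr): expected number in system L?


ρ = 39.28/33.4 = 1.1760
L = ρ[1 − (K+1)ρ^K + Kρ^(K+1)] / [(1−ρ)(1−ρ^(K+1))]
Numerator: 1.1760·(1 − 6·2.249702 + 5·2.645758) = 0.859191
Denominator: (-0.1760)·(-1.645758) = 0.289732
L = 0.859191/0.289732 = 2.9655

Final: 2.9655


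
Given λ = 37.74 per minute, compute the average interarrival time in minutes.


Mean interarrival time = 1/λ = 1/37.74 minute = 0.02650 minute
In minutes: 0.02650 × 1 = 0.02650 min

Final: 0.02650 min


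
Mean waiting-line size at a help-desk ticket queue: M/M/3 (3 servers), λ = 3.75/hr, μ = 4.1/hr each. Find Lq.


a = λ/μ = 0.9146; ρ = a/3 = 0.3049
P₀ = 0.397398
Lq = P₀·a^c·ρ / (c!·(1−ρ)²) = 0.397398·0.76514·0.3049/(6·0.48319)
= 0.03198

Final: 0.03198


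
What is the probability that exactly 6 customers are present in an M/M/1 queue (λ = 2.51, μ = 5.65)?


ρ = 2.51/5.65 = 0.4442
P_n = (1−ρ)·ρ^n = (1 − 0.4442)·0.4442^6 = 0.5558·0.007687 = 0.004272

Final: 0.004272


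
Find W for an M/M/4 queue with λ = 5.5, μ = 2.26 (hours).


a = 2.4336; ρ = 0.6084; P₀ = 0.079812
Lq = P₀·a^c·ρ/(c!(1−ρ)²) = 0.46281
Wq = Lq/λ = 0.46281/5.5 = 0.08415 hr
W = Wq + 1/μ = 0.08415 + 0.44248 = 0.52662 hr

Final: 0.52662 hr


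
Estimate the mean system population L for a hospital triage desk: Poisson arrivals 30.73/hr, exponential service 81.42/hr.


ρ = λ/μ = 30.73/81.42 = 0.3774
L = ρ/(1−ρ) = 0.3774/(1 − 0.3774) = 0.3774/0.6226 = 0.6062

Final: 0.6062


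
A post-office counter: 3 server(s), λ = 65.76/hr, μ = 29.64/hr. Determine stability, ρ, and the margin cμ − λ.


Total capacity cμ = 3·29.64 = 88.92/hr
ρ = λ/(cμ) = 65.76/88.92 = 0.7395
Stable ⇔ ρ < 1: YES
Spare capacity = cμ − λ = 88.92 − 65.76 = 23.16/hr

Final: ρ = 0.7395; stable; margin = 23.16/hr


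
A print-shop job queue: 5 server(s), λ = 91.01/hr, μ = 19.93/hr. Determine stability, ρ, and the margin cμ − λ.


Total capacity cμ = 5·19.93 = 99.65/hr
ρ = λ/(cμ) = 91.01/99.65 = 0.9133
Stable ⇔ ρ < 1: YES
Spare capacity = cμ − λ = 99.65 − 91.01 = 8.64/hr

Final: ρ = 0.9133; stable; margin = 8.64/hr


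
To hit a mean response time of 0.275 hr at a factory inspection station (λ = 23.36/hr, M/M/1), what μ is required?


W = 1/(μ−λ) ⇒ μ − λ = 1/W = 1/0.275 = 3.6364
μ = λ + 1/W = 23.36 + 3.6364 = 26.9964 per hr

Final: 26.9964 /hr


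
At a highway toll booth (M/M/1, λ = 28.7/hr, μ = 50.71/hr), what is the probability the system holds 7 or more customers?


ρ = 28.7/50.71 = 0.5660
P(N ≥ n) = ρ^n = 0.5660^7 = 0.018600

Final: 0.018600


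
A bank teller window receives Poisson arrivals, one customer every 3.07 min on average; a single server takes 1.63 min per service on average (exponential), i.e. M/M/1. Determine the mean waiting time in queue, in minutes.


λ = 60/3.07 = 19.5440 /hr
μ = 60/1.63 = 36.8098 /hr
ρ = λ/μ = 19.5440/36.8098 = 0.5309
Wq = ρ/(μ−λ) = 0.5309/(36.8098−19.5440) = 0.03075 hr
In minutes: 0.03075·60 = 1.845 min

Final: 1.845 min


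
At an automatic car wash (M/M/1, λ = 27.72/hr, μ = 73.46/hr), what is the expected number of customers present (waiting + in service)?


ρ = λ/μ = 27.72/73.46 = 0.3773
L = ρ/(1−ρ) = 0.3773/(1 − 0.3773) = 0.3773/0.6227 = 0.6060

Final: 0.6060


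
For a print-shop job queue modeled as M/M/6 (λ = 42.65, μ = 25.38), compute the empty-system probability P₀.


a = λ/μ = 42.65/25.38 = 1.6805; ρ = a/c = 0.2801
Σ_{k=0}^{5} a^k/k! (terms k=0..5) = 1.00000 + 1.68046 + 1.41197 + 0.79092 + 0.33228 + 0.11167 = 5.32729
Tail: a^6/(6!(1−ρ)) = 22.51980/(720·0.7199) = 0.04345
P₀ = 1/(5.32729 + 0.04345) = 1/5.37074 = 0.186194

Final: 0.186194


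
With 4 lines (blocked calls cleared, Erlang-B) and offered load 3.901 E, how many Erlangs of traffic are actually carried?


B(4,3.901) = 0.301038 (Erlang-B)
Carried load = a(1 − B) = 3.901·(1 − 0.301038) = 3.901·0.698962 = 2.7267 E

Final: 2.7267 Erlangs


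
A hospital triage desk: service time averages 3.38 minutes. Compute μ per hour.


μ = 1/(service time) in consistent units.
1 hour = 60 min, so μ = 60/3.38 = 17.7515 per hour

Final: 17.7515 /hr


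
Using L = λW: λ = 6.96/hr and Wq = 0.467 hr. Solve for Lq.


Lq = λWq = 6.96·0.467 = 3.2503

Final: 3.2503


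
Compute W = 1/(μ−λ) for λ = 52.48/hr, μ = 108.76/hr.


W = 1/(μ−λ) = 1/(108.76 − 52.48) = 1/56.28 = 0.01777 hr

Final: 0.01777 hr


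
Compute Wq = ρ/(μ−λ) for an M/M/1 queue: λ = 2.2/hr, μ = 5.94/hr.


ρ = 2.2/5.94 = 0.3704
Wq = ρ/(μ−λ) = 0.3704/(5.94 − 2.2) = 0.3704/3.74 = 0.09903 hr

Final: 0.09903 hr


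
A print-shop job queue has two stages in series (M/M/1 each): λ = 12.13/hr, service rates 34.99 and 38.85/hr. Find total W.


Each node sees arrival rate λ = 12.13/hr (tandem ⇒ throughput preserved).
W₁ = 1/(μ₁−λ) = 1/(34.99−12.13) = 0.04374 hr
W₂ = 1/(μ₂−λ) = 1/(38.85−12.13) = 0.03743 hr
W_total = W₁ + W₂ = 0.04374 + 0.03743 = 0.08117 hr

Final: 0.08117 hr


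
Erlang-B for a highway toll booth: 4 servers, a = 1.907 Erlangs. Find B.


B(c,a) = (a^c/c!) / Σ_{k=0}^{c} a^k/k!
a^4/4! = 0.551051
Σ terms (k=0..4): 1.00000 + 1.90700 + 1.81832 + 1.15585 + 0.55105 = 6.432223
B = 0.551051/6.432223 = 0.085670

Final: 0.085670


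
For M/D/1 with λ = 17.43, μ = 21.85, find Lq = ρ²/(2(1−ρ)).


ρ = 17.43/21.85 = 0.7977
M/D/1: Lq = ρ²/(2(1−ρ)) = 0.6363/(2·0.2023) = 1.57286

Final: 1.57286


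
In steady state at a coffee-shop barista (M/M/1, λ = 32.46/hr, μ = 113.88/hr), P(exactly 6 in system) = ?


ρ = 32.46/113.88 = 0.2850
P_n = (1−ρ)·ρ^n = (1 − 0.2850)·0.2850^6 = 0.7150·0.0005363 = 0.0003834

Final: 0.0003834


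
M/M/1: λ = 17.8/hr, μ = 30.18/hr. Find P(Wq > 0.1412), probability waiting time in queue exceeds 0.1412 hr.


ρ = 17.8/30.18 = 0.5898
P(Wq > t) = ρ·e^{−(μ−λ)t} = 0.5898·e^{−1.7481}
= 0.5898·0.174112 = 0.102690

Final: 0.102690


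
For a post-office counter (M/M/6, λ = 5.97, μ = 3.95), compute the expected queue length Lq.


a = λ/μ = 1.5114; ρ = a/6 = 0.2519
P₀ = 0.220545
Lq = P₀·a^c·ρ / (c!·(1−ρ)²) = 0.220545·11.91965·0.2519/(720·0.55966)
= 0.001643

Final: 0.001643


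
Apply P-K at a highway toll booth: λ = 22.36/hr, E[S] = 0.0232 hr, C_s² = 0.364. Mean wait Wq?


ρ = λ·E[S] = 22.36·0.0232 = 0.5188
E[S²] = E[S]²(1+C_s²) = 0.0232²·(1+0.364) = 0.0007342
Wq = λ·E[S²]/(2(1−ρ)) = 22.36·0.0007342/(2·0.4812) = 0.01706 hr

Final: 0.01706 hr


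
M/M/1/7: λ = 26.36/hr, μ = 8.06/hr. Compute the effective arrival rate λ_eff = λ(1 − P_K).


ρ = 3.2705; P_K = (1−ρ)ρ^7/(1−ρ^8) = 0.694287
λ_eff = λ(1 − P_K) = 26.36·(1 − 0.694287) = 26.36·0.305713 = 8.0586 /hr

Final: 8.0586 /hr


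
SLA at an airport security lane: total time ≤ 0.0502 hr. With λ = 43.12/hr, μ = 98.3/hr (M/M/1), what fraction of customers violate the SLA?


W ~ Exponential(μ−λ) for M/M/1.
μ − λ = 98.3 − 43.12 = 55.1800
P(W > t) = e^{−(μ−λ)t} = e^{−2.7700} = 0.062660

Final: 0.062660


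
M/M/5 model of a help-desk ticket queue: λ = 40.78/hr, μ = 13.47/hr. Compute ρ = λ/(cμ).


ρ = λ/(cμ) = 40.78/(5·13.47) = 40.78/67.35 = 0.6055

Final: 0.6055


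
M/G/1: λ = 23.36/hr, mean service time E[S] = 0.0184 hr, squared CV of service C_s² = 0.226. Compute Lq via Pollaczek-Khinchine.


ρ = λ·E[S] = 23.36·0.0184 = 0.4298
Lq = ρ²(1+C_s²)/(2(1−ρ)) = 0.1847·(1+0.226)/(2·0.5702)
= 0.1847·1.2260/1.1404 = 0.19862

Final: 0.19862


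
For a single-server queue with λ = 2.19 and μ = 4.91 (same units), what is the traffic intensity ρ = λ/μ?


ρ = λ/μ = 2.19/4.91 = 0.4460

Final: 0.4460


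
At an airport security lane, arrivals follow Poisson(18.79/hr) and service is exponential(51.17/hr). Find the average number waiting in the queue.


ρ = 18.79/51.17 = 0.3672
Lq = ρ²/(1−ρ) = 0.1348/0.6328 = 0.2131

Final: 0.2131


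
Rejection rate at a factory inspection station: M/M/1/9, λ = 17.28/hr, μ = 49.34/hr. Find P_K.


ρ = λ/μ = 17.28/49.34 = 0.3502
P_K = (1−ρ)ρ^K/(1−ρ^(K+1)) = (0.6498·0.00007927)/(1 − 0.00002776)
= 0.00005151/0.999972 = 0.00005151

Final: 0.00005151


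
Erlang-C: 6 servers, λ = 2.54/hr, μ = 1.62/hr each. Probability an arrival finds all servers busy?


a = λ/μ = 1.5679; ρ = a/6 = 0.2613
P₀ = 0.208413 (from M/M/c formula)
C(c,a) = [a^c/(c!(1−ρ))]·P₀ = [14.85635/(720·0.7387)]·0.208413
= 0.02793·0.208413 = 0.005822

Final: 0.005822


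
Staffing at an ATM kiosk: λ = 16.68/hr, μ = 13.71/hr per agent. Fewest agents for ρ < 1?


Stability requires cμ > λ ⇔ c > λ/μ.
λ/μ = 16.68/13.71 = 1.2166
Minimum integer c = ⌊1.2166⌋ + 1 = 2
Check: 2·13.71 = 27.42 > 16.68, while 1·13.71 = 13.71 ≤ 16.68

Final: 2 servers


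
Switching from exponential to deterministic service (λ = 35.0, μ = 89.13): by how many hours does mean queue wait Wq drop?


ρ = 35.0/89.13 = 0.3927
Wq(M/M/1) = ρ/(μ−λ) = 0.3927/54.13 = 0.007254 hr
Wq(M/D/1) = ρ/(2(μ−λ)) = 0.003627 hr
Savings = 0.007254 − 0.003627 = 0.003627 hr

Final: 0.003627 hr


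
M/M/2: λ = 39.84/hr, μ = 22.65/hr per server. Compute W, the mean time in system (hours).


a = 1.7589; ρ = 0.8795; P₀ = 0.064130
Lq = P₀·a^c·ρ/(c!(1−ρ)²) = 6.00570
Wq = Lq/λ = 6.00570/39.84 = 0.15075 hr
W = Wq + 1/μ = 0.15075 + 0.04415 = 0.19490 hr

Final: 0.19490 hr


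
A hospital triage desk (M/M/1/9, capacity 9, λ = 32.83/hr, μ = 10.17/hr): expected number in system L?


ρ = 32.83/10.17 = 3.2281
L = ρ[1 − (K+1)ρ^K + Kρ^(K+1)] / [(1−ρ)(1−ρ^(K+1))]
Numerator: 3.2281·(1 − 10·38067.062773 + 9·122885.120043) = 2341345.382570
Denominator: (-2.2281)·(-122884.120043) = 273800.802377
L = 2341345.382570/273800.802377 = 8.5513

Final: 8.5513


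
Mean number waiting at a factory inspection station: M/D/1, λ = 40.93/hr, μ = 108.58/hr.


ρ = 40.93/108.58 = 0.3770
M/D/1: Lq = ρ²/(2(1−ρ)) = 0.1421/(2·0.6230) = 0.11403

Final: 0.11403


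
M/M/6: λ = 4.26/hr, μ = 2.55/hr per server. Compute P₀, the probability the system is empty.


a = λ/μ = 4.26/2.55 = 1.6706; ρ = a/c = 0.2784
Σ_{k=0}^{5} a^k/k! (terms k=0..5) = 1.00000 + 1.67059 + 1.39543 + 0.77706 + 0.32454 + 0.10843 = 5.27606
Tail: a^6/(6!(1−ρ)) = 21.73785/(720·0.7216) = 0.04184
P₀ = 1/(5.27606 + 0.04184) = 1/5.31790 = 0.188044

Final: 0.188044


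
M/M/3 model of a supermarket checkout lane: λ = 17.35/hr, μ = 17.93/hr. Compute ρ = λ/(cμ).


ρ = λ/(cμ) = 17.35/(3·17.93) = 17.35/53.79 = 0.3226

Final: 0.3226


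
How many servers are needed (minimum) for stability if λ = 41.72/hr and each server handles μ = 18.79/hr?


Stability requires cμ > λ ⇔ c > λ/μ.
λ/μ = 41.72/18.79 = 2.2203
Minimum integer c = ⌊2.2203⌋ + 1 = 3
Check: 3·18.79 = 56.37 > 41.72, while 2·18.79 = 37.58 ≤ 41.72

Final: 3 servers


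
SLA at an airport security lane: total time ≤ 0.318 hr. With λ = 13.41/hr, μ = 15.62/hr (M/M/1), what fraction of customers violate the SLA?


W ~ Exponential(μ−λ) for M/M/1.
μ − λ = 15.62 − 13.41 = 2.2100
P(W > t) = e^{−(μ−λ)t} = e^{−0.7028} = 0.495207

Final: 0.495207


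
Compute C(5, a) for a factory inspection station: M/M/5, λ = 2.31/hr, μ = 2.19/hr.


a = λ/μ = 1.0548; ρ = a/5 = 0.2110
P₀ = 0.348183 (from M/M/c formula)
C(c,a) = [a^c/(c!(1−ρ))]·P₀ = [1.30569/(120·0.7890)]·0.348183
= 0.01379·0.348183 = 0.004801

Final: 0.004801


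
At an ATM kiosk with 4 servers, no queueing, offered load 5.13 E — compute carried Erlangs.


B(4,5.13) = 0.408475 (Erlang-B)
Carried load = a(1 − B) = 5.13·(1 − 0.408475) = 5.13·0.591525 = 3.0345 E

Final: 3.0345 Erlangs


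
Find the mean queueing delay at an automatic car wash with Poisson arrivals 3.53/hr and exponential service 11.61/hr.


ρ = 3.53/11.61 = 0.3040
Wq = ρ/(μ−λ) = 0.3040/(11.61 − 3.53) = 0.3040/8.08 = 0.03763 hr

Final: 0.03763 hr


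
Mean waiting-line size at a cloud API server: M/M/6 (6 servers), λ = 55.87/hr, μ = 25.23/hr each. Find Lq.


a = λ/μ = 2.2144; ρ = a/6 = 0.3691
P₀ = 0.108917
Lq = P₀·a^c·ρ / (c!·(1−ρ)²) = 0.108917·117.91486·0.3691/(720·0.39807)
= 0.01654

Final: 0.01654


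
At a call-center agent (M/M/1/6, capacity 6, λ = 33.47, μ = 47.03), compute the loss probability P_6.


ρ = λ/μ = 33.47/47.03 = 0.7117
P_K = (1−ρ)ρ^K/(1−ρ^(K+1)) = (0.2883·0.129923)/(1 − 0.092462)
= 0.037460/0.907538 = 0.041277

Final: 0.041277


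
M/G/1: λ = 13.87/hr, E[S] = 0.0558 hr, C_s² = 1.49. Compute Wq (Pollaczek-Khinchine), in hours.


ρ = λ·E[S] = 13.87·0.0558 = 0.7739
E[S²] = E[S]²(1+C_s²) = 0.0558²·(1+1.49) = 0.007753
Wq = λ·E[S²]/(2(1−ρ)) = 13.87·0.007753/(2·0.2261) = 0.23785 hr

Final: 0.23785 hr


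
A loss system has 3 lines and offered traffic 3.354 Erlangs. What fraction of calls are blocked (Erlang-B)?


B(c,a) = (a^c/c!) / Σ_{k=0}^{c} a^k/k!
a^3/3! = 6.288368
Σ terms (k=0..3): 1.00000 + 3.35400 + 5.62466 + 6.28837 = 16.267026
B = 6.288368/16.267026 = 0.386571

Final: 0.386571


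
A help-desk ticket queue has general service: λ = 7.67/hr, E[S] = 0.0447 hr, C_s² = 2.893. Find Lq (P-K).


ρ = λ·E[S] = 7.67·0.0447 = 0.3428
Lq = ρ²(1+C_s²)/(2(1−ρ)) = 0.1175·(1+2.893)/(2·0.6572)
= 0.1175·3.8930/1.3143 = 0.34817

Final: 0.34817


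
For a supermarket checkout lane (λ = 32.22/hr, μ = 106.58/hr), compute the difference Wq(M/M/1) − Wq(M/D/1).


ρ = 32.22/106.58 = 0.3023
Wq(M/M/1) = ρ/(μ−λ) = 0.3023/74.36 = 0.004065 hr
Wq(M/D/1) = ρ/(2(μ−λ)) = 0.002033 hr
Savings = 0.004065 − 0.002033 = 0.002033 hr

Final: 0.002033 hr


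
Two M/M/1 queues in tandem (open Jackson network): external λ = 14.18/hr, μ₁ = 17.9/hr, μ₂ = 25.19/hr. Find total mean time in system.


Each node sees arrival rate λ = 14.18/hr (tandem ⇒ throughput preserved).
W₁ = 1/(μ₁−λ) = 1/(17.9−14.18) = 0.26882 hr
W₂ = 1/(μ₂−λ) = 1/(25.19−14.18) = 0.09083 hr
W_total = W₁ + W₂ = 0.26882 + 0.09083 = 0.35964 hr

Final: 0.35964 hr


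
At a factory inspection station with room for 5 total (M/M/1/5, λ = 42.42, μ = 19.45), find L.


ρ = 42.42/19.45 = 2.1810
L = ρ[1 − (K+1)ρ^K + Kρ^(K+1)] / [(1−ρ)(1−ρ^(K+1))]
Numerator: 2.1810·(1 − 6·49.346379 + 5·107.623312) = 530.060870
Denominator: (-1.1810)·(-106.623312) = 125.919664
L = 530.060870/125.919664 = 4.2095

Final: 4.2095


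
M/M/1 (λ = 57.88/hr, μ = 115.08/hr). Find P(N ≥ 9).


ρ = 57.88/115.08 = 0.5030
P(N ≥ n) = ρ^n = 0.5030^9 = 0.002059

Final: 0.002059


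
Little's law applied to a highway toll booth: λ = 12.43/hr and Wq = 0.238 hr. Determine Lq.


Lq = λWq = 12.43·0.238 = 2.9583

Final: 2.9583


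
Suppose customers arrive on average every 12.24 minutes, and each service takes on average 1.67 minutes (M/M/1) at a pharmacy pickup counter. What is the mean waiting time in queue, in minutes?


λ = 60/12.24 = 4.9020 /hr
μ = 60/1.67 = 35.9281 /hr
ρ = λ/μ = 4.9020/35.9281 = 0.1364
Wq = ρ/(μ−λ) = 0.1364/(35.9281−4.9020) = 0.004398 hr
In minutes: 0.004398·60 = 0.2639 min

Final: 0.2639 min


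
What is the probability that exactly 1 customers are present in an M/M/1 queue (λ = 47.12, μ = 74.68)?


ρ = 47.12/74.68 = 0.6310
P_n = (1−ρ)·ρ^n = (1 − 0.6310)·0.6310^1 = 0.3690·0.630959 = 0.232850

Final: 0.232850


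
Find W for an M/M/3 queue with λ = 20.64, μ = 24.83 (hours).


a = 0.8313; ρ = 0.2771; P₀ = 0.433057
Lq = P₀·a^c·ρ/(c!(1−ρ)²) = 0.02198
Wq = Lq/λ = 0.02198/20.64 = 0.001065 hr
W = Wq + 1/μ = 0.001065 + 0.04027 = 0.04134 hr

Final: 0.04134 hr


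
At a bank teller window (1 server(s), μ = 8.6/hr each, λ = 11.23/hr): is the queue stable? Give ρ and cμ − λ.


Total capacity cμ = 1·8.6 = 8.60/hr
ρ = λ/(cμ) = 11.23/8.60 = 1.3058
Stable ⇔ ρ < 1: NO
Spare capacity = cμ − λ = 8.60 − 11.23 = -2.63/hr

Final: ρ = 1.3058; unstable; margin = -2.63/hr


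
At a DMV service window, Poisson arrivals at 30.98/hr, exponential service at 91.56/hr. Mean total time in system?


W = 1/(μ−λ) = 1/(91.56 − 30.98) = 1/60.58 = 0.01651 hr

Final: 0.01651 hr


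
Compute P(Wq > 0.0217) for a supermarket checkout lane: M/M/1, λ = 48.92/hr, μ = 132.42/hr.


ρ = 48.92/132.42 = 0.3694
P(Wq > t) = ρ·e^{−(μ−λ)t} = 0.3694·e^{−1.8119}
= 0.3694·0.163335 = 0.060341

Final: 0.060341


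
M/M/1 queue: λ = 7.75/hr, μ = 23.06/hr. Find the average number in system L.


ρ = λ/μ = 7.75/23.06 = 0.3361
L = ρ/(1−ρ) = 0.3361/(1 − 0.3361) = 0.3361/0.6639 = 0.5062

Final: 0.5062


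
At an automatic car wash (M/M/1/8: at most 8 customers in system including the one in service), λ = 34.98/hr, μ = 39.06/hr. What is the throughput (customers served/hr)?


ρ = 0.8955; P_K = (1−ρ)ρ^8/(1−ρ^9) = 0.068649
λ_eff = λ(1 − P_K) = 34.98·(1 − 0.068649) = 34.98·0.931351 = 32.5787 /hr

Final: 32.5787 /hr


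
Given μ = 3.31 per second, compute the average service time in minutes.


Mean service time = 1/μ = 1/3.31 second = 0.30211 second
In minutes: 0.30211 × 0.0166667 = 0.005035 min

Final: 0.005035 min


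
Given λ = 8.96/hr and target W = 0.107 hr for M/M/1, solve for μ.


W = 1/(μ−λ) ⇒ μ − λ = 1/W = 1/0.107 = 9.3458
μ = λ + 1/W = 8.96 + 9.3458 = 18.3058 per hr

Final: 18.3058 /hr


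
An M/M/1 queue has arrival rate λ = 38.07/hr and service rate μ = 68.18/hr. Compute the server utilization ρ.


ρ = λ/μ = 38.07/68.18 = 0.5584

Final: 0.5584


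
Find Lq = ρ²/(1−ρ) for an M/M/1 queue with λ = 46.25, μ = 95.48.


ρ = 46.25/95.48 = 0.4844
Lq = ρ²/(1−ρ) = 0.2346/0.5156 = 0.4551

Final: 0.4551


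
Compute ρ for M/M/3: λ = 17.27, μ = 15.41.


ρ = λ/(cμ) = 17.27/(3·15.41) = 17.27/46.23 = 0.3736

Final: 0.3736


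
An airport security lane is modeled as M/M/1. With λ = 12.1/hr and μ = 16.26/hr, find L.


ρ = λ/μ = 12.1/16.26 = 0.7442
L = ρ/(1−ρ) = 0.7442/(1 − 0.7442) = 0.7442/0.2558 = 2.9087

Final: 2.9087


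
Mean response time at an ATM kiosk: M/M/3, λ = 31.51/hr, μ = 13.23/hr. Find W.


a = 2.3817; ρ = 0.7939; P₀ = 0.058331
Lq = P₀·a^c·ρ/(c!(1−ρ)²) = 2.45492
Wq = Lq/λ = 2.45492/31.51 = 0.07791 hr
W = Wq + 1/μ = 0.07791 + 0.07559 = 0.15350 hr

Final: 0.15350 hr


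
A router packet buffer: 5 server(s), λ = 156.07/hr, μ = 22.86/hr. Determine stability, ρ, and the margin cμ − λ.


Total capacity cμ = 5·22.86 = 114.30/hr
ρ = λ/(cμ) = 156.07/114.30 = 1.3654
Stable ⇔ ρ < 1: NO
Spare capacity = cμ − λ = 114.30 − 156.07 = -41.77/hr

Final: ρ = 1.3654; unstable; margin = -41.77/hr


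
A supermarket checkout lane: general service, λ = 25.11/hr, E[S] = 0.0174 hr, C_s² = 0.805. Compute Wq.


ρ = λ·E[S] = 25.11·0.0174 = 0.4369
E[S²] = E[S]²(1+C_s²) = 0.0174²·(1+0.805) = 0.0005465
Wq = λ·E[S²]/(2(1−ρ)) = 25.11·0.0005465/(2·0.5631) = 0.01218 hr

Final: 0.01218 hr


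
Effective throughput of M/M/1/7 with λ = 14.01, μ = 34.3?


ρ = 0.4085; P_K = (1−ρ)ρ^7/(1−ρ^8) = 0.001123
λ_eff = λ(1 − P_K) = 14.01·(1 − 0.001123) = 14.01·0.998877 = 13.9943 /hr

Final: 13.9943 /hr


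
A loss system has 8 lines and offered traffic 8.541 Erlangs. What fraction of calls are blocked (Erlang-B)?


B(c,a) = (a^c/c!) / Σ_{k=0}^{c} a^k/k!
a^8/8! = 702.342989
Σ terms (k=0..8): 1.00000 + 8.54100 + 36.47434 + 103.84245 + 221.72959 + 378.75848 + 539.16269 + 657.85551 + 702.34299 = 2649.707045
B = 702.342989/2649.707045 = 0.265064

Final: 0.265064


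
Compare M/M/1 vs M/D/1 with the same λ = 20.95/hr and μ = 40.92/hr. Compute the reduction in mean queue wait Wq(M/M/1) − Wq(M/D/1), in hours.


ρ = 20.95/40.92 = 0.5120
Wq(M/M/1) = ρ/(μ−λ) = 0.5120/19.97 = 0.02564 hr
Wq(M/D/1) = ρ/(2(μ−λ)) = 0.01282 hr
Savings = 0.02564 − 0.01282 = 0.01282 hr

Final: 0.01282 hr


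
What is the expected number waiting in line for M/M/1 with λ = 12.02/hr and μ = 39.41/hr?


ρ = 12.02/39.41 = 0.3050
Lq = ρ²/(1−ρ) = 0.09302/0.6950 = 0.1338

Final: 0.1338


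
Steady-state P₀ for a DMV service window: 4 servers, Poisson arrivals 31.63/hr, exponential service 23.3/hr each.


a = λ/μ = 31.63/23.3 = 1.3575; ρ = a/c = 0.3394
Σ_{k=0}^{3} a^k/k! (terms k=0..3) = 1.00000 + 1.35751 + 0.92142 + 0.41694 = 3.69587
Tail: a^4/(4!(1−ρ)) = 3.39604/(24·0.6606) = 0.21419
P₀ = 1/(3.69587 + 0.21419) = 1/3.91007 = 0.255750

Final: 0.255750


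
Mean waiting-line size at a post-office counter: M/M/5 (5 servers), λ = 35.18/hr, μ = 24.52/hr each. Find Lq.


a = λ/μ = 1.4347; ρ = a/5 = 0.2869
P₀ = 0.237877
Lq = P₀·a^c·ρ / (c!·(1−ρ)²) = 0.237877·6.07963·0.2869/(120·0.50844)
= 0.006802

Final: 0.006802


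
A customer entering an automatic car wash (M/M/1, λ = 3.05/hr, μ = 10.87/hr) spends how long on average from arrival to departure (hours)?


W = 1/(μ−λ) = 1/(10.87 − 3.05) = 1/7.82 = 0.1279 hr

Final: 0.1279 hr


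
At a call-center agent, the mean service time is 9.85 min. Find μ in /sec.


μ = 1/(service time) in consistent units.
1 second = 0.0166667 min, so μ = 0.0166667/9.85 = 0.001692 per second

Final: 0.001692 /sec


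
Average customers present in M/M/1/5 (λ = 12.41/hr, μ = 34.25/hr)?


ρ = 12.41/34.25 = 0.3623
L = ρ[1 − (K+1)ρ^K + Kρ^(K+1)] / [(1−ρ)(1−ρ^(K+1))]
Numerator: 0.3623·(1 − 6·0.006245 + 5·0.002263) = 0.352858
Denominator: (0.6377)·(0.997737) = 0.636221
L = 0.352858/0.636221 = 0.5546

Final: 0.5546


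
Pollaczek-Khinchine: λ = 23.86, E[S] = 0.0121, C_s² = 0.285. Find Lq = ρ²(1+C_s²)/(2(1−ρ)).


ρ = λ·E[S] = 23.86·0.0121 = 0.2887
Lq = ρ²(1+C_s²)/(2(1−ρ)) = 0.08335·(1+0.285)/(2·0.7113)
= 0.08335·1.2850/1.4226 = 0.07529

Final: 0.07529


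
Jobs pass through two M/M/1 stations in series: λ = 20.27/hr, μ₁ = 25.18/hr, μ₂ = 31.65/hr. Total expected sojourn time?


Each node sees arrival rate λ = 20.27/hr (tandem ⇒ throughput preserved).
W₁ = 1/(μ₁−λ) = 1/(25.18−20.27) = 0.20367 hr
W₂ = 1/(μ₂−λ) = 1/(31.65−20.27) = 0.08787 hr
W_total = W₁ + W₂ = 0.20367 + 0.08787 = 0.29154 hr

Final: 0.29154 hr


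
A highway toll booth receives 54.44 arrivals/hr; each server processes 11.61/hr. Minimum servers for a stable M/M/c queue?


Stability requires cμ > λ ⇔ c > λ/μ.
λ/μ = 54.44/11.61 = 4.6891
Minimum integer c = ⌊4.6891⌋ + 1 = 5
Check: 5·11.61 = 58.05 > 54.44, while 4·11.61 = 46.44 ≤ 54.44

Final: 5 servers


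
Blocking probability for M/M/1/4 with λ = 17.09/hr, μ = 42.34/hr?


ρ = λ/μ = 17.09/42.34 = 0.4036
P_K = (1−ρ)ρ^K/(1−ρ^(K+1)) = (0.5964·0.026544)/(1 − 0.010714)
= 0.015830/0.989286 = 0.016001

Final: 0.016001


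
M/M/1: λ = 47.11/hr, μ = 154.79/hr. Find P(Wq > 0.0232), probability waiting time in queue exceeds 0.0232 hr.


ρ = 47.11/154.79 = 0.3043
P(Wq > t) = ρ·e^{−(μ−λ)t} = 0.3043·e^{−2.4982}
= 0.3043·0.082235 = 0.025028

Final: 0.025028


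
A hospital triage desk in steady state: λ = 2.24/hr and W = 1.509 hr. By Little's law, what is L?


L = λW = 2.24·1.509 = 3.3802

Final: 3.3802


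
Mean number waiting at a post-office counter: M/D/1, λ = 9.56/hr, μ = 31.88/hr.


ρ = 9.56/31.88 = 0.2999
M/D/1: Lq = ρ²/(2(1−ρ)) = 0.08992/(2·0.7001) = 0.06422

Final: 0.06422


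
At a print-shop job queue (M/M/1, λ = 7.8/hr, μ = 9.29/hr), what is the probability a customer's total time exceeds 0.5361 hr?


W ~ Exponential(μ−λ) for M/M/1.
μ − λ = 9.29 − 7.8 = 1.4900
P(W > t) = e^{−(μ−λ)t} = e^{−0.7988} = 0.449873

Final: 0.449873


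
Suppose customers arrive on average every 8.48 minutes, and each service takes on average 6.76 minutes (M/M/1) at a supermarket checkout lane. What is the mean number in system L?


λ = 60/8.48 = 7.0755 /hr
μ = 60/6.76 = 8.8757 /hr
ρ = λ/μ = 7.0755/8.8757 = 0.7972
L = ρ/(1−ρ) = 0.7972/0.2028 = 3.9302

Final: 3.9302


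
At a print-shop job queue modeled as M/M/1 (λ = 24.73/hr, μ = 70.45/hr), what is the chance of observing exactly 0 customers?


ρ = 24.73/70.45 = 0.3510
P_n = (1−ρ)·ρ^n = (1 − 0.3510)·0.3510^0 = 0.6490·1.000000 = 0.648971

Final: 0.648971


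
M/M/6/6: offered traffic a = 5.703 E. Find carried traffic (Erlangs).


B(6,5.703) = 0.243783 (Erlang-B)
Carried load = a(1 − B) = 5.703·(1 − 0.243783) = 5.703·0.756217 = 4.3127 E

Final: 4.3127 Erlangs


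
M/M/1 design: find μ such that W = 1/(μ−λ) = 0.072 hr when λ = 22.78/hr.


W = 1/(μ−λ) ⇒ μ − λ = 1/W = 1/0.072 = 13.8889
μ = λ + 1/W = 22.78 + 13.8889 = 36.6689 per hr

Final: 36.6689 /hr


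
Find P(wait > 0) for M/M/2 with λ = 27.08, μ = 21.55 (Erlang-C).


a = λ/μ = 1.2566; ρ = a/2 = 0.6283
P₀ = 0.228270 (from M/M/c formula)
C(c,a) = [a^c/(c!(1−ρ))]·P₀ = [1.57908/(2·0.3717)]·0.228270
= 2.12416·0.228270 = 0.484883

Final: 0.484883


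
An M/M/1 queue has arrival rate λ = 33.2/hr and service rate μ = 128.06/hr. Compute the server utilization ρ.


ρ = λ/μ = 33.2/128.06 = 0.2593

Final: 0.2593


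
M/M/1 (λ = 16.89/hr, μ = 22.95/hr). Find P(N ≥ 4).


ρ = 16.89/22.95 = 0.7359
P(N ≥ n) = ρ^n = 0.7359^4 = 0.293351

Final: 0.293351


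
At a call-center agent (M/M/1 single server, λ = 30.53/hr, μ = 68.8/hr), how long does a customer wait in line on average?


ρ = 30.53/68.8 = 0.4438
Wq = ρ/(μ−λ) = 0.4438/(68.8 − 30.53) = 0.4438/38.27 = 0.01160 hr

Final: 0.01160 hr


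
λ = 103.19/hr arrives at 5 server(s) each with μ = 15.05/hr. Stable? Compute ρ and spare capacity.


Total capacity cμ = 5·15.05 = 75.25/hr
ρ = λ/(cμ) = 103.19/75.25 = 1.3713
Stable ⇔ ρ < 1: NO
Spare capacity = cμ − λ = 75.25 − 103.19 = -27.94/hr

Final: ρ = 1.3713; unstable; margin = -27.94/hr


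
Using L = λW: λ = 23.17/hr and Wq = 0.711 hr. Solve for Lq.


Lq = λWq = 23.17·0.711 = 16.4739

Final: 16.4739


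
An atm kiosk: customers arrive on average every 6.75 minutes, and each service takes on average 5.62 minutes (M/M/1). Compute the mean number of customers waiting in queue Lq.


λ = 60/6.75 = 8.8889 /hr
μ = 60/5.62 = 10.6762 /hr
ρ = λ/μ = 8.8889/10.6762 = 0.8326
Lq = ρ²/(1−ρ) = 0.6932/0.1674 = 4.1409

Final: 4.1409


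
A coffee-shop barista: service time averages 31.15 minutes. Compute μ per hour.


μ = 1/(service time) in consistent units.
1 hour = 60 min, so μ = 60/31.15 = 1.9262 per hour

Final: 1.9262 /hr


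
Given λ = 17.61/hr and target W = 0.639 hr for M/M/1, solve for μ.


W = 1/(μ−λ) ⇒ μ − λ = 1/W = 1/0.639 = 1.5649
μ = λ + 1/W = 17.61 + 1.5649 = 19.1749 per hr

Final: 19.1749 /hr


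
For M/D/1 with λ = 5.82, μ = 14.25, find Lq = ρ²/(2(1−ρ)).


ρ = 5.82/14.25 = 0.4084
M/D/1: Lq = ρ²/(2(1−ρ)) = 0.1668/(2·0.5916) = 0.14099

Final: 0.14099


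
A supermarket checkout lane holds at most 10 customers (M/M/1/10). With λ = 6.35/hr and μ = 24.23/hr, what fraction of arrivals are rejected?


ρ = λ/μ = 6.35/24.23 = 0.2621
P_K = (1−ρ)ρ^K/(1−ρ^(K+1)) = (0.7379·0.000001528)/(1 − 0.0000004005)
= 0.000001128/1.000000 = 0.000001128

Final: 0.000001128


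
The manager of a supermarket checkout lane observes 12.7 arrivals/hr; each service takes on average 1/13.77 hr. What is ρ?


ρ = λ/μ = 12.7/13.77 = 0.9223

Final: 0.9223


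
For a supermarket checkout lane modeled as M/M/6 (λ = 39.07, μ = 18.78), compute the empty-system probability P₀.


a = λ/μ = 39.07/18.78 = 2.0804; ρ = a/c = 0.3467
Σ_{k=0}^{5} a^k/k! (terms k=0..5) = 1.00000 + 2.08040 + 2.16404 + 1.50069 + 0.78051 + 0.32476 = 7.85041
Tail: a^6/(6!(1−ρ)) = 81.07500/(720·0.6533) = 0.17237
P₀ = 1/(7.85041 + 0.17237) = 1/8.02278 = 0.124645

Final: 0.124645


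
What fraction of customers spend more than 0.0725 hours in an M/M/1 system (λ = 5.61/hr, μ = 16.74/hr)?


W ~ Exponential(μ−λ) for M/M/1.
μ − λ = 16.74 − 5.61 = 11.1300
P(W > t) = e^{−(μ−λ)t} = e^{−0.8069} = 0.446228

Final: 0.446228


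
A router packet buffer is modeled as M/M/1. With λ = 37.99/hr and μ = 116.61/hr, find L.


ρ = λ/μ = 37.99/116.61 = 0.3258
L = ρ/(1−ρ) = 0.3258/(1 − 0.3258) = 0.3258/0.6742 = 0.4832

Final: 0.4832


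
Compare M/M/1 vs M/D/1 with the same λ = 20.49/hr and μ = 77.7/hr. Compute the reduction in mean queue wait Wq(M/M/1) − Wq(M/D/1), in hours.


ρ = 20.49/77.7 = 0.2637
Wq(M/M/1) = ρ/(μ−λ) = 0.2637/57.21 = 0.004609 hr
Wq(M/D/1) = ρ/(2(μ−λ)) = 0.002305 hr
Savings = 0.004609 − 0.002305 = 0.002305 hr

Final: 0.002305 hr


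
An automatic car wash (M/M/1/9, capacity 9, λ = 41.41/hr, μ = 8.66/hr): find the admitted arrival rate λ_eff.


ρ = 4.7818; P_K = (1−ρ)ρ^9/(1−ρ^10) = 0.790872
λ_eff = λ(1 − P_K) = 41.41·(1 − 0.790872) = 41.41·0.209128 = 8.6600 /hr

Final: 8.6600 /hr


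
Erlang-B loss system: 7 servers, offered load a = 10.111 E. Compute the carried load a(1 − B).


B(7,10.111) = 0.413958 (Erlang-B)
Carried load = a(1 − B) = 10.111·(1 − 0.413958) = 10.111·0.586042 = 5.9255 E

Final: 5.9255 Erlangs


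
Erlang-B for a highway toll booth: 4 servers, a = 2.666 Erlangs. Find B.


B(c,a) = (a^c/c!) / Σ_{k=0}^{c} a^k/k!
a^4/4! = 2.104890
Σ terms (k=0..4): 1.00000 + 2.66600 + 3.55378 + 3.15812 + 2.10489 = 12.482792
B = 2.104890/12.482792 = 0.168623

Final: 0.168623


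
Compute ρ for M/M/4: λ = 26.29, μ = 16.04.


ρ = λ/(cμ) = 26.29/(4·16.04) = 26.29/64.16 = 0.4098

Final: 0.4098


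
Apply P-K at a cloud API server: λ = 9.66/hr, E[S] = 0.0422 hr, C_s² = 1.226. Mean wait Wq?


ρ = λ·E[S] = 9.66·0.0422 = 0.4077
E[S²] = E[S]²(1+C_s²) = 0.0422²·(1+1.226) = 0.003964
Wq = λ·E[S²]/(2(1−ρ)) = 9.66·0.003964/(2·0.5923) = 0.03232 hr

Final: 0.03232 hr


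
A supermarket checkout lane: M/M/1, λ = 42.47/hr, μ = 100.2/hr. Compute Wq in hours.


ρ = 42.47/100.2 = 0.4239
Wq = ρ/(μ−λ) = 0.4239/(100.2 − 42.47) = 0.4239/57.73 = 0.007342 hr

Final: 0.007342 hr


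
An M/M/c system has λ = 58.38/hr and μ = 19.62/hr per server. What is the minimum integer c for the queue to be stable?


Stability requires cμ > λ ⇔ c > λ/μ.
λ/μ = 58.38/19.62 = 2.9755
Minimum integer c = ⌊2.9755⌋ + 1 = 3
Check: 3·19.62 = 58.86 > 58.38, while 2·19.62 = 39.24 ≤ 58.38

Final: 3 servers


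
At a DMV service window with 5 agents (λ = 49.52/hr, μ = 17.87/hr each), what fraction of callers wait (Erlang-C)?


a = λ/μ = 2.7711; ρ = a/5 = 0.5542
P₀ = 0.059991 (from M/M/c formula)
C(c,a) = [a^c/(c!(1−ρ))]·P₀ = [163.41067/(120·0.4458)]·0.059991
= 3.05480·0.059991 = 0.183261

Final: 0.183261


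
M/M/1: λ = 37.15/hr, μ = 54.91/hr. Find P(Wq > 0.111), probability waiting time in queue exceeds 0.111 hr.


ρ = 37.15/54.91 = 0.6766
P(Wq > t) = ρ·e^{−(μ−λ)t} = 0.6766·e^{−1.9714}
= 0.6766·0.139267 = 0.094223

Final: 0.094223


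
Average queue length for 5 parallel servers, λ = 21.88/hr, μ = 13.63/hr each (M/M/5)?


a = λ/μ = 1.6053; ρ = a/5 = 0.3211
P₀ = 0.200371
Lq = P₀·a^c·ρ / (c!·(1−ρ)²) = 0.200371·10.66000·0.3211/(120·0.46096)
= 0.01240

Final: 0.01240


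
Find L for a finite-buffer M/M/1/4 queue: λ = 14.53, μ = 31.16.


ρ = 14.53/31.16 = 0.4663
L = ρ[1 − (K+1)ρ^K + Kρ^(K+1)] / [(1−ρ)(1−ρ^(K+1))]
Numerator: 0.4663·(1 − 5·0.047279 + 4·0.022047) = 0.397192
Denominator: (0.5337)·(0.977953) = 0.521931
L = 0.397192/0.521931 = 0.7610

Final: 0.7610


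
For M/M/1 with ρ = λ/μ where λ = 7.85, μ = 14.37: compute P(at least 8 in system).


ρ = 7.85/14.37 = 0.5463
P(N ≥ n) = ρ^n = 0.5463^8 = 0.007931

Final: 0.007931


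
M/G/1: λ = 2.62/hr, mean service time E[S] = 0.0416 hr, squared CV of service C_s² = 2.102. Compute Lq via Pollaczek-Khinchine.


ρ = λ·E[S] = 2.62·0.0416 = 0.1090
Lq = ρ²(1+C_s²)/(2(1−ρ)) = 0.01188·(1+2.102)/(2·0.8910)
= 0.01188·3.1020/1.7820 = 0.02068

Final: 0.02068


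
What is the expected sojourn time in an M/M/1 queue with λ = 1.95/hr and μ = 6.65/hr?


W = 1/(μ−λ) = 1/(6.65 − 1.95) = 1/4.70 = 0.2128 hr

Final: 0.2128 hr


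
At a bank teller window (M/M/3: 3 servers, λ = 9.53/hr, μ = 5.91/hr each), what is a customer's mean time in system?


a = 1.6125; ρ = 0.5375; P₀ = 0.184379
Lq = P₀·a^c·ρ/(c!(1−ρ)²) = 0.32378
Wq = Lq/λ = 0.32378/9.53 = 0.03397 hr
W = Wq + 1/μ = 0.03397 + 0.16920 = 0.20318 hr

Final: 0.20318 hr


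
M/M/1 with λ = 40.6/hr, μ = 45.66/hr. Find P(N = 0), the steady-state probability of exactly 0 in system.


ρ = 40.6/45.66 = 0.8892
P_n = (1−ρ)·ρ^n = (1 − 0.8892)·0.8892^0 = 0.1108·1.000000 = 0.110819

Final: 0.110819


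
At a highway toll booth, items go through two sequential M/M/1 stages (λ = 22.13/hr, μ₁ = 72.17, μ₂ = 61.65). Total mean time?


Each node sees arrival rate λ = 22.13/hr (tandem ⇒ throughput preserved).
W₁ = 1/(μ₁−λ) = 1/(72.17−22.13) = 0.01998 hr
W₂ = 1/(μ₂−λ) = 1/(61.65−22.13) = 0.02530 hr
W_total = W₁ + W₂ = 0.01998 + 0.02530 = 0.04529 hr

Final: 0.04529 hr


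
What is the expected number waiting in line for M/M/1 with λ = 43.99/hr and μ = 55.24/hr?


ρ = 43.99/55.24 = 0.7963
Lq = ρ²/(1−ρ) = 0.6342/0.2037 = 3.1139

Final: 3.1139


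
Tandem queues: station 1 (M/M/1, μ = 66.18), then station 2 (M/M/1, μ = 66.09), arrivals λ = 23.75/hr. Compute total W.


Each node sees arrival rate λ = 23.75/hr (tandem ⇒ throughput preserved).
W₁ = 1/(μ₁−λ) = 1/(66.18−23.75) = 0.02357 hr
W₂ = 1/(μ₂−λ) = 1/(66.09−23.75) = 0.02362 hr
W_total = W₁ + W₂ = 0.02357 + 0.02362 = 0.04719 hr

Final: 0.04719 hr


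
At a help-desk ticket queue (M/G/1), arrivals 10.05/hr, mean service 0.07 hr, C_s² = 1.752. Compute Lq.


ρ = λ·E[S] = 10.05·0.07 = 0.7035
Lq = ρ²(1+C_s²)/(2(1−ρ)) = 0.4949·(1+1.752)/(2·0.2965)
= 0.4949·2.7520/0.5930 = 2.29679

Final: 2.29679


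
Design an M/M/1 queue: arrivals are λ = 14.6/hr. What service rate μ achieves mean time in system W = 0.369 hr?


W = 1/(μ−λ) ⇒ μ − λ = 1/W = 1/0.369 = 2.7100
μ = λ + 1/W = 14.6 + 2.7100 = 17.3100 per hr

Final: 17.3100 /hr


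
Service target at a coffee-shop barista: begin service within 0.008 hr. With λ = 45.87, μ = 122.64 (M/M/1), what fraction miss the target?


ρ = 45.87/122.64 = 0.3740
P(Wq > t) = ρ·e^{−(μ−λ)t} = 0.3740·e^{−0.6142}
= 0.3740·0.541095 = 0.202381

Final: 0.202381


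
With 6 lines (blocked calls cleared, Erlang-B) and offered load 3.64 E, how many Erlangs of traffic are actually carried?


B(6,3.64) = 0.091847 (Erlang-B)
Carried load = a(1 − B) = 3.64·(1 − 0.091847) = 3.64·0.908153 = 3.3057 E

Final: 3.3057 Erlangs
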